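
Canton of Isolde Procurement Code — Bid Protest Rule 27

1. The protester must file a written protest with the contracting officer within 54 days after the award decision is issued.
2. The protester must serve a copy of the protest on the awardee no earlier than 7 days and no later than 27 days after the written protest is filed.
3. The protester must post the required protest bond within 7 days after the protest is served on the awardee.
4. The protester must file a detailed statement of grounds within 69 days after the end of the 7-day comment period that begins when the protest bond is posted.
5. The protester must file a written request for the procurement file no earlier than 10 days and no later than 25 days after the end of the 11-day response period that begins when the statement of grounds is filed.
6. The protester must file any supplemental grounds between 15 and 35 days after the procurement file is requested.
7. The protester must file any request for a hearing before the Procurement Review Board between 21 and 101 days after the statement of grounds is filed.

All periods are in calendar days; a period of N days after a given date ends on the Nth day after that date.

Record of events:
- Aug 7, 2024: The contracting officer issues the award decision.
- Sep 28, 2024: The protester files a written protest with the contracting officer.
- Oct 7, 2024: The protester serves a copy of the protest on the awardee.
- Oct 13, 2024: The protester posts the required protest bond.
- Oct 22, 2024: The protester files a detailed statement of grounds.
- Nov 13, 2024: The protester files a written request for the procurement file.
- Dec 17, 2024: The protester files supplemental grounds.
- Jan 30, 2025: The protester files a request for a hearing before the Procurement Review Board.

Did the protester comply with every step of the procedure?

Step 1 — counting 54 days from Aug 7, 2024 (when the award decision is issued) gives a deadline of Sep 30, 2024; done Sep 28, 2024 — timely.
Step 2 — 7 and 27 days from Sep 28, 2024 (when the written protest is filed) are Oct 5, 2024 and Oct 25, 2024 respectively; done Oct 7, 2024, which is between those dates.
Step 3 — counting 7 days from Oct 7, 2024 (when the protest is served on the awardee) gives a deadline of Oct 14, 2024; completed Oct 13, 2024, before the deadline.
Step 4 — counting 69 days from Oct 20, 2024 (end of the 7-day comment period, which began when the protest bond is posted on Oct 13, 2024) gives a deadline of Dec 28, 2024; done Oct 22, 2024 — timely.
Step 5 — 10 and 25 days from Nov 2, 2024 (end of the 11-day response period, which began when the statement of grounds is filed on Oct 22, 2024) are Nov 12, 2024 and Nov 27, 2024 respectively; Nov 13, 2024 falls inside that range.
Step 6 — 15 and 35 days from Nov 13, 2024 (when the procurement file is requested) are Nov 28, 2024 and Dec 18, 2024 respectively; done Dec 17, 2024 — within the window.
Step 7 — 21 and 101 days from Oct 22, 2024 (when the statement of grounds is filed) are Nov 12, 2024 and Jan 31, 2025 respectively; done Jan 30, 2025, which is between those dates.

Yes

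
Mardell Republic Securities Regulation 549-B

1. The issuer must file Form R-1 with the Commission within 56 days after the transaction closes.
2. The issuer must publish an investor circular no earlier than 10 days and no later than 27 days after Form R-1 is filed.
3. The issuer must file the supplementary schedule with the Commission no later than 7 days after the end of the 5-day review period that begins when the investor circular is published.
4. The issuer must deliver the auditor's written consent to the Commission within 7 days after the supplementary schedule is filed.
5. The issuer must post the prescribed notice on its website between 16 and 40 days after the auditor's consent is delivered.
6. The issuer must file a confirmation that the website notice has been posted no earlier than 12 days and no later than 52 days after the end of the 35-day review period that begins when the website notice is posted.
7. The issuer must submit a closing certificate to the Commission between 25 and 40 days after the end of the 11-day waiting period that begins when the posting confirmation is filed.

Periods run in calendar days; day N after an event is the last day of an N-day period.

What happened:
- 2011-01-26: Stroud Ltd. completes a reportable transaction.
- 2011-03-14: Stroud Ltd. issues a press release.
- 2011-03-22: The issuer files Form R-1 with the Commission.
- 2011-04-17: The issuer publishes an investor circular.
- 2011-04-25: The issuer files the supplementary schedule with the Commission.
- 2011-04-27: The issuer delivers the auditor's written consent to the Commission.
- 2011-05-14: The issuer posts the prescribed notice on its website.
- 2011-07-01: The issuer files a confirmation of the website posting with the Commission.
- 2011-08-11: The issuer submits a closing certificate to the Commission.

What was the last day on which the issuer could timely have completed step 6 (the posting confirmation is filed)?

The website notice is posted on 2011-05-14; the 35-day review period therefore ends 2011-06-18, and step 6 runs from that date. The window is 12–52 days after 2011-06-18; it closes on 2011-08-09.

2011-08-09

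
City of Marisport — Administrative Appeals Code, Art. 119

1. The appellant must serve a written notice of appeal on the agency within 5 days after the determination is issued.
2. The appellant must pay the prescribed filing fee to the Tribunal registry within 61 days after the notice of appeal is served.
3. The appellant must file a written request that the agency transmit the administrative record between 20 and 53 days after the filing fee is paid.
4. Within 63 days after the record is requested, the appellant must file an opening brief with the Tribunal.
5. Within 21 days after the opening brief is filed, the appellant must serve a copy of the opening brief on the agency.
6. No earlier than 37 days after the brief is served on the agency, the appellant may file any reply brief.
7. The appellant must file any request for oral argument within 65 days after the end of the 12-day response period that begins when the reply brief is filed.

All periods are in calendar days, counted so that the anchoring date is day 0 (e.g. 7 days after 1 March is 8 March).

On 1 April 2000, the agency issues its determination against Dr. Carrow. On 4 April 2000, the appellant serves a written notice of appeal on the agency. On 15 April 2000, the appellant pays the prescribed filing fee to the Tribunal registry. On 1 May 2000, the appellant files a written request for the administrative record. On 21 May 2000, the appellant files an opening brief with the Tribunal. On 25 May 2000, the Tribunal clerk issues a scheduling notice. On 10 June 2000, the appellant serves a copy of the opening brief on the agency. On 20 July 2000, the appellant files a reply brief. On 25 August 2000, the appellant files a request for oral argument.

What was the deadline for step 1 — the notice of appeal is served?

Step 1 runs from 1 April 2000, when the determination is issued. 5 days after 1 April 2000 is 6 April 2000.

6 April 2000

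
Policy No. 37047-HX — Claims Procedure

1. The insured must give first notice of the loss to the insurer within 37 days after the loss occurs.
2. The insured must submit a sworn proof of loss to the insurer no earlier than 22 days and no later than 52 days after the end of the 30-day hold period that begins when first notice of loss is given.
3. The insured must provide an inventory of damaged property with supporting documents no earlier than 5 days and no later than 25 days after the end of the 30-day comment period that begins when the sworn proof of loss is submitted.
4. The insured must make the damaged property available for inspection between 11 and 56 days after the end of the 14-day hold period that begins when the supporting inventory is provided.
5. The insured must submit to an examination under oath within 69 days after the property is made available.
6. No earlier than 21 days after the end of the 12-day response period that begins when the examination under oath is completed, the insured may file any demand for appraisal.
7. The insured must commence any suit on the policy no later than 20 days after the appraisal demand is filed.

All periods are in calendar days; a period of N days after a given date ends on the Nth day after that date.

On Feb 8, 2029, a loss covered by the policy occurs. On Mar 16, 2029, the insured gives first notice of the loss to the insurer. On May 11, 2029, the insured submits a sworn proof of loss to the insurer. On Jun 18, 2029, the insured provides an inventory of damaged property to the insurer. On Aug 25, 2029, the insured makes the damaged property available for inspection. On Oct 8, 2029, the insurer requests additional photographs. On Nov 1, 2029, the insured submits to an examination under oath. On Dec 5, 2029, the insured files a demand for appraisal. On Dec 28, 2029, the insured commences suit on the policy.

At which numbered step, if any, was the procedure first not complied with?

Step 1: 37 days after Feb 8, 2029 (when the loss occurs) is Mar 17, 2029; Mar 16, 2029 is within that limit.
Step 2: the window is 22–52 days after Apr 15, 2029 (end of the 30-day hold period, which began when first notice of loss is given on Mar 16, 2029), so May 7, 2029 through Jun 6, 2029; May 11, 2029 falls inside that range.
Step 3: the window is 5–25 days after Jun 10, 2029 (end of the 30-day comment period, which began when the sworn proof of loss is submitted on May 11, 2029), so Jun 15, 2029 through Jul 5, 2029; done Jun 18, 2029 — within the window.
Step 4: the window is 11–56 days after Jul 2, 2029 (end of the 14-day hold period, which began when the supporting inventory is provided on Jun 18, 2029), so Jul 13, 2029 through Aug 27, 2029; Aug 25, 2029 falls inside that range.
Step 5: 69 days after Aug 25, 2029 (when the property is made available) is Nov 2, 2029; done Nov 1, 2029 — timely.
Step 6: the earliest permitted date is 21 days after Nov 13, 2029 (end of the 12-day response period, which began when the examination under oath is completed on Nov 1, 2029), i.e. Dec 4, 2029; done Dec 5, 2029, after the minimum wait.
Step 7: 20 days after Dec 5, 2029 (when the appraisal demand is filed) is Dec 25, 2029; Dec 28, 2029 misses that deadline by 3 days.
That is the first point of non-compliance.

Step 7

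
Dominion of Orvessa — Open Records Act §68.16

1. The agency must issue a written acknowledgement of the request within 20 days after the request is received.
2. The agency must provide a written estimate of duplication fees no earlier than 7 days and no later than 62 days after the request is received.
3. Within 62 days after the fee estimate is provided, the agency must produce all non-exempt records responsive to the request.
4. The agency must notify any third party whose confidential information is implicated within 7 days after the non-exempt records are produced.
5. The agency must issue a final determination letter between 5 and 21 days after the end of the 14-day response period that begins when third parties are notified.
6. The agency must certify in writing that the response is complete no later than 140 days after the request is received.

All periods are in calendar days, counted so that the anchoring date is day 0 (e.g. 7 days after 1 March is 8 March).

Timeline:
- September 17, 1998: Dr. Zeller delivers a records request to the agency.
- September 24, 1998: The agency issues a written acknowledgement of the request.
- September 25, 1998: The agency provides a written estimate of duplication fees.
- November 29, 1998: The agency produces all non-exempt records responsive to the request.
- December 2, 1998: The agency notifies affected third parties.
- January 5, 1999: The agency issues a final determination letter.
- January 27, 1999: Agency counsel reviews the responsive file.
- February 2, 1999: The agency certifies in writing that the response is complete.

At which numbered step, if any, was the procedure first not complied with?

Step 3

Step 1: 20 days after September 17, 1998 (when the request is received) is October 7, 1998; completed September 24, 1998, before the deadline.
Step 2: the window is 7–62 days after September 17, 1998 (when the request is received), so September 24, 1998 through November 18, 1998; September 25, 1998 falls inside that range.
Step 3: 62 days after September 25, 1998 (when the fee estimate is provided) is November 26, 1998; done November 29, 1998 — 3 days late.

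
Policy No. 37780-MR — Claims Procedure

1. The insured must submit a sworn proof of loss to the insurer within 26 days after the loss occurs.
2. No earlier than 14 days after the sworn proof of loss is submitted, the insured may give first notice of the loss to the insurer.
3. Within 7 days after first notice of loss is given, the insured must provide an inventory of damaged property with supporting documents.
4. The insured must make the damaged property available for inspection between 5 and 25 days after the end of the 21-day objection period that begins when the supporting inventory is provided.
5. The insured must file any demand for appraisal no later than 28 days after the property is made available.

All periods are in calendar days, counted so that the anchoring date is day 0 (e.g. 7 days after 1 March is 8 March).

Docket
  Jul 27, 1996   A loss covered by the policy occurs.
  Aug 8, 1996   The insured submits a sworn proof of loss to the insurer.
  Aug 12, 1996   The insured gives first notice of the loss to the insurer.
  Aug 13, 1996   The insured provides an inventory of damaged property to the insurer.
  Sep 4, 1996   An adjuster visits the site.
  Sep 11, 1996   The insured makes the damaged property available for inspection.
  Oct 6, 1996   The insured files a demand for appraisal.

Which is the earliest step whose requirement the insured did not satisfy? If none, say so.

Step 2

Step 1: 26 days after Jul 27, 1996 (when the loss occurs) is Aug 22, 1996; Aug 8, 1996 is within that limit.
Step 2: the earliest permitted date is 14 days after Aug 8, 1996 (when the sworn proof of loss is submitted), i.e. Aug 22, 1996; Aug 12, 1996 is 10 days before the earliest permitted date.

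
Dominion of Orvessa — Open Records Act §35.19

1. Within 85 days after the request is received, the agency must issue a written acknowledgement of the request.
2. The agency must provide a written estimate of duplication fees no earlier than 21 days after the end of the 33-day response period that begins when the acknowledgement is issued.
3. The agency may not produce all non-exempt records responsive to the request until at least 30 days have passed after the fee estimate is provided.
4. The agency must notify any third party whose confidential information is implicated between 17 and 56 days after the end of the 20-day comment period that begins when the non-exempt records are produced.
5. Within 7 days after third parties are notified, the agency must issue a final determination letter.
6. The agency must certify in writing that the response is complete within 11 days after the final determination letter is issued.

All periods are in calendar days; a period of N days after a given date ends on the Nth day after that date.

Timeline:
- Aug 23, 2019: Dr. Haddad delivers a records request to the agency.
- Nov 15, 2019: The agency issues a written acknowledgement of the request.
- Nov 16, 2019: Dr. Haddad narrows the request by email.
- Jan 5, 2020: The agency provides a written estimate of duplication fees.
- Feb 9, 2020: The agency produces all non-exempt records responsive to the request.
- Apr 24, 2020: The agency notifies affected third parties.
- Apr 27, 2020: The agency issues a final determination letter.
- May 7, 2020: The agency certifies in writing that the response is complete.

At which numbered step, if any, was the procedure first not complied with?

Step 2

(1) due by Aug 23, 2019 + 85 days = Nov 16, 2019; completed Nov 15, 2019, before the deadline.
(2) permitted from Dec 18, 2019 + 21 days = Jan 8, 2020 onward; done Jan 5, 2020 — 3 days too early.
That is the first point of non-compliance.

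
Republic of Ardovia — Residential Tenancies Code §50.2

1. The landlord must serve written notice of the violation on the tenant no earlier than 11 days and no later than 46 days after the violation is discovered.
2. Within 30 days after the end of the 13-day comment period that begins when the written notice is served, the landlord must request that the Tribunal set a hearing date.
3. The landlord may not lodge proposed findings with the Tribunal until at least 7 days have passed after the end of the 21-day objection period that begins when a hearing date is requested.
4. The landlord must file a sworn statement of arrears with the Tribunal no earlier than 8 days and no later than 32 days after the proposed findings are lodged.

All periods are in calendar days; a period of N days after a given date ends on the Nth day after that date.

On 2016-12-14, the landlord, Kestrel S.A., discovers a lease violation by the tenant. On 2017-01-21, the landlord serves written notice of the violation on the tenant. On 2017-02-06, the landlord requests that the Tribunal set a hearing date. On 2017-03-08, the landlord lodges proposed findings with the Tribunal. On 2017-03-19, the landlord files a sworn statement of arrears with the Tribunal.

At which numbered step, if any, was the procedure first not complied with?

None — every step was satisfied

Step 1: the window is 11–46 days after 2016-12-14 (when the violation is discovered), so 2016-12-25 through 2017-01-29; done 2017-01-21, which is between those dates.
Step 2: 30 days after 2017-02-03 (end of the 13-day comment period, which began when the written notice is served on 2017-01-21) is 2017-03-05; completed 2017-02-06, before the deadline.
Step 3: the earliest permitted date is 7 days after 2017-02-27 (end of the 21-day objection period, which began when a hearing date is requested on 2017-02-06), i.e. 2017-03-06; done 2017-03-08, after the minimum wait.
Step 4: the window is 8–32 days after 2017-03-08 (when the proposed findings are lodged), so 2017-03-16 through 2017-04-09; done 2017-03-19, which is between those dates.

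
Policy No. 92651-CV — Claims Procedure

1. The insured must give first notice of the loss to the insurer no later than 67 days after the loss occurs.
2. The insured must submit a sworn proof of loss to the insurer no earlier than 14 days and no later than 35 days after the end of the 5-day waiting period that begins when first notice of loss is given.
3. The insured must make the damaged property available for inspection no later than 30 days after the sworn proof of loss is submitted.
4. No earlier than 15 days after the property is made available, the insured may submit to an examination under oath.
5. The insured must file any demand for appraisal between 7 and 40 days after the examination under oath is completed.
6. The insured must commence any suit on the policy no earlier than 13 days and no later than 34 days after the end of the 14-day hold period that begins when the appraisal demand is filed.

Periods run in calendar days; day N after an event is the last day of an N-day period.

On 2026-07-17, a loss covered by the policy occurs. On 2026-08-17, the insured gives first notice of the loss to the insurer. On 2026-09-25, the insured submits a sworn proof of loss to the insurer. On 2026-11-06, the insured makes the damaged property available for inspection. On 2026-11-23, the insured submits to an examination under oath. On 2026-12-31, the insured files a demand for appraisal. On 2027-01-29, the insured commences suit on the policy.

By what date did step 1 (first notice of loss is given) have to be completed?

2026-09-22

Step 1 runs from 2026-07-17, when the loss occurs. 67 days after 2026-07-17 is 2026-09-22.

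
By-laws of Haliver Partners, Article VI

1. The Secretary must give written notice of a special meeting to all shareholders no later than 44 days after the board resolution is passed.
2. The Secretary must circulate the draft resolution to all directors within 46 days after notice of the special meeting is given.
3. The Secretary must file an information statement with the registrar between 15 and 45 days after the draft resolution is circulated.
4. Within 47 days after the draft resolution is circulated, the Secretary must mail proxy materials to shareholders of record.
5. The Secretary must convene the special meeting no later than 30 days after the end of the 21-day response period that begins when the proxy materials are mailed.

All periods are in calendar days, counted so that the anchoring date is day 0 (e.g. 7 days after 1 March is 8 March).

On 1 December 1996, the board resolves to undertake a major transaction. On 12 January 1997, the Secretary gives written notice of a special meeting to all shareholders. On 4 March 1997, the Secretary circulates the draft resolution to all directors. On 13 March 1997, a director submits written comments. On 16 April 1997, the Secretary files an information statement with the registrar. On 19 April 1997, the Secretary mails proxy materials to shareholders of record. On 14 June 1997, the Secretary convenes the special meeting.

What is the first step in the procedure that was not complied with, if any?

Step 2

(1) due by 1 December 1996 + 44 days = 14 January 1997; done 12 January 1997 — timely.
(2) due by 12 January 1997 + 46 days = 27 February 1997; 4 March 1997 misses that deadline by 5 days.
Later steps need not be reached.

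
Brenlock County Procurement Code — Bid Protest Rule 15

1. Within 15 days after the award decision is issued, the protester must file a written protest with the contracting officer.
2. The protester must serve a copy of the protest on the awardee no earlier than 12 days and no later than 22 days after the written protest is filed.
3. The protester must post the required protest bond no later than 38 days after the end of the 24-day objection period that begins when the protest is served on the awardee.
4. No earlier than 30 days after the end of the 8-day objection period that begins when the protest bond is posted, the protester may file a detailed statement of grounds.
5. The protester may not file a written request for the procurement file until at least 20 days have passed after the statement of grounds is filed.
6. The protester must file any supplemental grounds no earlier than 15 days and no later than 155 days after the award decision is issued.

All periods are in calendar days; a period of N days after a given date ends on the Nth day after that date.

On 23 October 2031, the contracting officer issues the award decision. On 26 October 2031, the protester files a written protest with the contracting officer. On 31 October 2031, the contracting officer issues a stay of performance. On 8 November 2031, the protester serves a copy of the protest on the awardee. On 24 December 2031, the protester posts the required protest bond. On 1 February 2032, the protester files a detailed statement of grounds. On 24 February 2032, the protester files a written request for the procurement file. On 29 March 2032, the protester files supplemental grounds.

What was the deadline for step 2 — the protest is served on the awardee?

Step 2 runs from 26 October 2031, when the written protest is filed. The window is 12–22 days after 26 October 2031; it closes on 17 November 2031.

17 November 2031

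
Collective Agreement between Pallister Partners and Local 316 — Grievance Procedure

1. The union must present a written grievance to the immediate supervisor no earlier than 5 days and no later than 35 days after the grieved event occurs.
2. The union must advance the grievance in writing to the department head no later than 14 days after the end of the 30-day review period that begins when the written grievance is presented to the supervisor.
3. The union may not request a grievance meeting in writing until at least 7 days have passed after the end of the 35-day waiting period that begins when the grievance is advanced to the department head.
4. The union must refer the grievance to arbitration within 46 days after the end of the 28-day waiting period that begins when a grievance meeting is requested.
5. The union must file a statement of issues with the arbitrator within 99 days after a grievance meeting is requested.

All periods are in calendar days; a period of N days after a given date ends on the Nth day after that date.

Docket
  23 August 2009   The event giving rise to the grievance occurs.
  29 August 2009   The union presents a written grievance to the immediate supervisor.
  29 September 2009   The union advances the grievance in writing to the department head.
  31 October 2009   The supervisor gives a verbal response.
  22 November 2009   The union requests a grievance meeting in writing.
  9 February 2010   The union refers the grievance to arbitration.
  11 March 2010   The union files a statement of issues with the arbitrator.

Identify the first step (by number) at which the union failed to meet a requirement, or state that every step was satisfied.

Step 1 — 5 and 35 days from 23 August 2009 (when the grieved event occurs) are 28 August 2009 and 27 September 2009 respectively; done 29 August 2009, which is between those dates.
Step 2 — counting 14 days from 28 September 2009 (end of the 30-day review period, which began when the written grievance is presented to the supervisor on 29 August 2009) gives a deadline of 12 October 2009; completed 29 September 2009, before the deadline.
Step 3 — must wait 7 days from 3 November 2009 (end of the 35-day waiting period, which began when the grievance is advanced to the department head on 29 September 2009), so not before 10 November 2009; done 22 November 2009 — permitted.
Step 4 — counting 46 days from 20 December 2009 (end of the 28-day waiting period, which began when a grievance meeting is requested on 22 November 2009) gives a deadline of 4 February 2010; done 9 February 2010 — 5 days late.
The analysis stops there.

Step 4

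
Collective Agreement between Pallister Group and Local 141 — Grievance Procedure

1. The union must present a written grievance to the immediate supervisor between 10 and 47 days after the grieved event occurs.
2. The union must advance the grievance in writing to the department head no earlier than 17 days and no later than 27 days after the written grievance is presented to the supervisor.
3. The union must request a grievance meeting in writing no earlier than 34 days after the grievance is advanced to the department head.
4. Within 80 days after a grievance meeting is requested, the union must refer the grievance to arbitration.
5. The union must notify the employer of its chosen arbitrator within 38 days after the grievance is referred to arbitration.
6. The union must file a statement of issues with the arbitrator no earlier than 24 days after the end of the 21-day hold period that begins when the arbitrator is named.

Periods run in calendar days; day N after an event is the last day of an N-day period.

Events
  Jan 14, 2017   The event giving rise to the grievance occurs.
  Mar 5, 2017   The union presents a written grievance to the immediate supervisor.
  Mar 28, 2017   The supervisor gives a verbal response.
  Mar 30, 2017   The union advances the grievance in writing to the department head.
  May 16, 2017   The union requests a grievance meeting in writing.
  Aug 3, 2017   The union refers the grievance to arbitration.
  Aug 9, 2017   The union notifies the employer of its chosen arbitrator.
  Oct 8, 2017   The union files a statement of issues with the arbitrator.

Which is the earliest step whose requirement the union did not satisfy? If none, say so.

Step 1

(1) the permitted window runs from Jan 14, 2017 + 10 = Jan 24, 2017 to Jan 14, 2017 + 47 = Mar 2, 2017; done Mar 5, 2017 — 3 days after the window closed.
The analysis stops there.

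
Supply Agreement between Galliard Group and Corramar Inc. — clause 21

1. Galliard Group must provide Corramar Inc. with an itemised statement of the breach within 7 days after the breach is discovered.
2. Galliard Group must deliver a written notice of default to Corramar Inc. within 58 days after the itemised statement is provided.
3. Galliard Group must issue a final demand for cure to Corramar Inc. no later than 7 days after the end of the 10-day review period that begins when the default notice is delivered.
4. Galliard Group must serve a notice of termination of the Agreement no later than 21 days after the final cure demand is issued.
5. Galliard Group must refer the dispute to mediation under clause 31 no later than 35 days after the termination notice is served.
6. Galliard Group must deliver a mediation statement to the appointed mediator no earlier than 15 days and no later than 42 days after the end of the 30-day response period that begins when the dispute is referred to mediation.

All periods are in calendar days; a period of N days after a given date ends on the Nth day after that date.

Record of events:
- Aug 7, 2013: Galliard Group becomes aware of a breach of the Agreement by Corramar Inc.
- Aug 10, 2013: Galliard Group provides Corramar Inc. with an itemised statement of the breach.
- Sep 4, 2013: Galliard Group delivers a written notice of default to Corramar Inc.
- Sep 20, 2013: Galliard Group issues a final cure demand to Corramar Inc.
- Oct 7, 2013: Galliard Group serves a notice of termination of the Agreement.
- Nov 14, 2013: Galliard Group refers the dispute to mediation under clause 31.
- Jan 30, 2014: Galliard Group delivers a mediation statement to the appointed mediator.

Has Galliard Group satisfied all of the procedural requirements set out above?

No

(1) due by Aug 7, 2013 + 7 days = Aug 14, 2013; done Aug 10, 2013 — timely.
(2) due by Aug 10, 2013 + 58 days = Oct 7, 2013; done Sep 4, 2013 — timely.
(3) due by Sep 14, 2013 + 7 days = Sep 21, 2013; completed Sep 20, 2013, before the deadline.
(4) due by Sep 20, 2013 + 21 days = Oct 11, 2013; done Oct 7, 2013 — timely.
(5) due by Oct 7, 2013 + 35 days = Nov 11, 2013; not done until Nov 14, 2013, 3 days after the deadline.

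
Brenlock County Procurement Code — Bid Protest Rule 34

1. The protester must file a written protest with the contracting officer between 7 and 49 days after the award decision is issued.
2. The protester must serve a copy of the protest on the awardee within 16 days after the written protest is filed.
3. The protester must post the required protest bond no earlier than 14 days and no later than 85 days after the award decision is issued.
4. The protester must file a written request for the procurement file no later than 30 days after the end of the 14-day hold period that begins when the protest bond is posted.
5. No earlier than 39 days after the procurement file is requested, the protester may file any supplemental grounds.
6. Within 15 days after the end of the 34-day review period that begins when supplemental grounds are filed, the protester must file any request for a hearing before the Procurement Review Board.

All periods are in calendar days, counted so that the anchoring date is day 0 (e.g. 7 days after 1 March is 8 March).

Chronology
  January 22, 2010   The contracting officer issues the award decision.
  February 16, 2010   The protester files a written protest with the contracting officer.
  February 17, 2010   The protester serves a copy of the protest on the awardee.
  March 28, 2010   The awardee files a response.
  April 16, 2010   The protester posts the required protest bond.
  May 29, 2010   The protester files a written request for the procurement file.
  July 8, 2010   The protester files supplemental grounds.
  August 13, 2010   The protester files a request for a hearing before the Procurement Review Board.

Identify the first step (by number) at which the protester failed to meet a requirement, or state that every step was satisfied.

(1) the permitted window runs from January 22, 2010 + 7 = January 29, 2010 to January 22, 2010 + 49 = March 12, 2010; done February 16, 2010, which is between those dates.
(2) due by February 16, 2010 + 16 days = March 4, 2010; February 17, 2010 is within that limit.
(3) the permitted window runs from January 22, 2010 + 14 = February 5, 2010 to January 22, 2010 + 85 = April 17, 2010; April 16, 2010 falls inside that range.
(4) due by April 30, 2010 + 30 days = May 30, 2010; done May 29, 2010 — timely.
(5) permitted from May 29, 2010 + 39 days = July 7, 2010 onward; done July 8, 2010 — permitted.
(6) due by August 11, 2010 + 15 days = August 26, 2010; done August 13, 2010 — timely.

None — every step was satisfied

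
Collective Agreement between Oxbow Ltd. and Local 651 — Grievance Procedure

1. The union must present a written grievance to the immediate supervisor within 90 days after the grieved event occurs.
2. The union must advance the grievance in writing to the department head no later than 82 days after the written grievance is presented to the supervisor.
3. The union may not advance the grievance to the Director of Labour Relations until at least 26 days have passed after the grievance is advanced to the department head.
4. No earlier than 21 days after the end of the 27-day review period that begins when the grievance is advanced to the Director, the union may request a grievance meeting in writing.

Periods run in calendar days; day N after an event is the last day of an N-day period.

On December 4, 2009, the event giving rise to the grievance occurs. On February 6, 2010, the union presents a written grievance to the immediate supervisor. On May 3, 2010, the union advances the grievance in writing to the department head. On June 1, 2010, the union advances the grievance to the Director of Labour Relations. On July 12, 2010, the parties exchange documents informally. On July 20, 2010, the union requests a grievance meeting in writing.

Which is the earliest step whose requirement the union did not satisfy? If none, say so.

Step 1: 90 days after December 4, 2009 (when the grieved event occurs) is March 4, 2010; completed February 6, 2010, before the deadline.
Step 2: 82 days after February 6, 2010 (when the written grievance is presented to the supervisor) is April 29, 2010; done May 3, 2010 — 4 days late.

Step 2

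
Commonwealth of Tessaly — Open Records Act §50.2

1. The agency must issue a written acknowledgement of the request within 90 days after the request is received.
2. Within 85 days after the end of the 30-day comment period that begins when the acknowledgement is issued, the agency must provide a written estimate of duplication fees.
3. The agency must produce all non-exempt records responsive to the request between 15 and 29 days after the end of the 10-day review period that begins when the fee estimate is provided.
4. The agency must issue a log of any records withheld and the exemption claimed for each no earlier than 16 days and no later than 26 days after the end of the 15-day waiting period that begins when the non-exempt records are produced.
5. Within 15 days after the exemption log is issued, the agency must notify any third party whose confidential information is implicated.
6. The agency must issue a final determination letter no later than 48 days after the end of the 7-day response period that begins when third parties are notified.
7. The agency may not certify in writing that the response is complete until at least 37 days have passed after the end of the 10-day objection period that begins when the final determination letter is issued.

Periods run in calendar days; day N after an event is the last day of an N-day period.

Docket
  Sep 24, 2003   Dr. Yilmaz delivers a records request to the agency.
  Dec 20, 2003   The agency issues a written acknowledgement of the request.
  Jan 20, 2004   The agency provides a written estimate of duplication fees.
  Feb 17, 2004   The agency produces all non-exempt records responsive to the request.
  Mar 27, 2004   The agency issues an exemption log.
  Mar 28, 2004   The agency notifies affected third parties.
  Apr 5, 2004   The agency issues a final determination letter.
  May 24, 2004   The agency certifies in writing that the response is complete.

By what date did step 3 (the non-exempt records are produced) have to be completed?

Feb 28, 2004

The fee estimate is provided on Jan 20, 2004; the 10-day review period therefore ends Jan 30, 2004, and step 3 runs from that date. The window is 15–29 days after Jan 30, 2004; it closes on Feb 28, 2004.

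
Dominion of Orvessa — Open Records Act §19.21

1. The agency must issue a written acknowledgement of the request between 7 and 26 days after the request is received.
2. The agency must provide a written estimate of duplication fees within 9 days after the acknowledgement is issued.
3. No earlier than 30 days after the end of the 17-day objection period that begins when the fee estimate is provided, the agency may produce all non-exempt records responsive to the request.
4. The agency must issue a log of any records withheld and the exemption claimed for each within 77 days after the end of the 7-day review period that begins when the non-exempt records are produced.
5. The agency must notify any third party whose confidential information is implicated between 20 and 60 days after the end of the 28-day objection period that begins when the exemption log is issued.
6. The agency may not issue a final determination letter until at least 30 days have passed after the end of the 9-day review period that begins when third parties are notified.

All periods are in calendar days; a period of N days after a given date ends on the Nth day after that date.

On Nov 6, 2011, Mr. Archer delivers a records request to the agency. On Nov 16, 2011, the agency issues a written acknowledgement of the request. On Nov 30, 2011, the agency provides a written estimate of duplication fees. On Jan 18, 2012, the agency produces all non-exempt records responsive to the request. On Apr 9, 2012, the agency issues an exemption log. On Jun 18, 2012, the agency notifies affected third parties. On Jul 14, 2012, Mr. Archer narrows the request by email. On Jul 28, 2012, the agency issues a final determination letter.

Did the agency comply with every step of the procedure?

No

Step 1 — 7 and 26 days from Nov 6, 2011 (when the request is received) are Nov 13, 2011 and Dec 2, 2011 respectively; done Nov 16, 2011 — within the window.
Step 2 — counting 9 days from Nov 16, 2011 (when the acknowledgement is issued) gives a deadline of Nov 25, 2011; Nov 30, 2011 misses that deadline by 5 days.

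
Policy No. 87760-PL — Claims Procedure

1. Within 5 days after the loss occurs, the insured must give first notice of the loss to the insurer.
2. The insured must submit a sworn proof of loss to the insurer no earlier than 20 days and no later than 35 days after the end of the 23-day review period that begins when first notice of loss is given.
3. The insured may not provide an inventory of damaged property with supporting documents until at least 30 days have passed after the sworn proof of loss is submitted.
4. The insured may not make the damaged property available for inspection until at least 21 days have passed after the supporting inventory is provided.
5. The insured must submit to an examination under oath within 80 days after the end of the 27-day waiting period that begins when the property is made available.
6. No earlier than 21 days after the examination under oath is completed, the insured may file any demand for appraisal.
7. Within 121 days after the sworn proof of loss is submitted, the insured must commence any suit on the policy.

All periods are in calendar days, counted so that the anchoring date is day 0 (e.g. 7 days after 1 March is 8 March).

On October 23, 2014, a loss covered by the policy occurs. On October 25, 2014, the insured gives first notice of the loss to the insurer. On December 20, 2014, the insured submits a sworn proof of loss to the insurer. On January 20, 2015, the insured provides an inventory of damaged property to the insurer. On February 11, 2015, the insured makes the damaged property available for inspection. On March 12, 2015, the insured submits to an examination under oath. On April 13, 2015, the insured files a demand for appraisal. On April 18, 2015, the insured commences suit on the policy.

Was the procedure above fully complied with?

Step 1: 5 days after October 23, 2014 (when the loss occurs) is October 28, 2014; completed October 25, 2014, before the deadline.
Step 2: the window is 20–35 days after November 17, 2014 (end of the 23-day review period, which began when first notice of loss is given on October 25, 2014), so December 7, 2014 through December 22, 2014; done December 20, 2014 — within the window.
Step 3: the earliest permitted date is 30 days after December 20, 2014 (when the sworn proof of loss is submitted), i.e. January 19, 2015; done January 20, 2015, after the minimum wait.
Step 4: the earliest permitted date is 21 days after January 20, 2015 (when the supporting inventory is provided), i.e. February 10, 2015; February 11, 2015 is on or after that date.
Step 5: 80 days after March 10, 2015 (end of the 27-day waiting period, which began when the property is made available on February 11, 2015) is May 29, 2015; March 12, 2015 is within that limit.
Step 6: the earliest permitted date is 21 days after March 12, 2015 (when the examination under oath is completed), i.e. April 2, 2015; done April 13, 2015, after the minimum wait.
Step 7: 121 days after December 20, 2014 (when the sworn proof of loss is submitted) is April 20, 2015; completed April 18, 2015, before the deadline.

Yes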